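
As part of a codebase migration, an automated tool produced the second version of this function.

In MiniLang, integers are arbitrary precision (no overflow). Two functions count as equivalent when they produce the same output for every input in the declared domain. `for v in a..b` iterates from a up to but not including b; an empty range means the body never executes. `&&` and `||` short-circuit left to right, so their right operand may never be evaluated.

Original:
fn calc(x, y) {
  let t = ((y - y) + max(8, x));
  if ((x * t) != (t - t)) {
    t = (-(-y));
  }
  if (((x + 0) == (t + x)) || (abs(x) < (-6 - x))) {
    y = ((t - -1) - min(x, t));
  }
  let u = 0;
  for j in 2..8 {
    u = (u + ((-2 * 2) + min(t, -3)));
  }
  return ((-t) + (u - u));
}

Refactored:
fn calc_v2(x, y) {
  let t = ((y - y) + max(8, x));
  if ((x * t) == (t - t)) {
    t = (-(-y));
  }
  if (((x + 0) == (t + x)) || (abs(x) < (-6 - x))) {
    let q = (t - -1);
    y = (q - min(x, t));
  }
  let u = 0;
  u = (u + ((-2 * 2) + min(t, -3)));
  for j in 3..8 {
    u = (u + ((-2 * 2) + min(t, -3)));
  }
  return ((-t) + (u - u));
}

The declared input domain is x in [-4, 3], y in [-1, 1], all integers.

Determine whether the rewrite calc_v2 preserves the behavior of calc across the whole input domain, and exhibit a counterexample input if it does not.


There is a counterexample at x=-4, y=-1: 1 on one side, -8 on the other.
calc: t=8, then ((x * t) != (t - t)) is true, then t=-1, then (((x + 0) == (t + x)) || (abs(x) < (-6 - x))) is false, then u=0, then (j=2), then u=-7, then (j=3), then u=-14, then (j=4), then u=-21, then (j=5), then u=-28, then (j=6), then u=-35, then (j=7), then u=-42, then returns 1
calc_v2: t=8, then ((x * t) == (t - t)) is false, then (((x + 0) == (t + x)) || (abs(x) < (-6 - x))) is false, then u=0, then u=-7, then (j=3), then u=-14, then (j=4), then u=-21, then (j=5), then u=-28, then (j=6), then u=-35, then (j=7), then u=-42, then returns -8
verdict: not equivalent; witness: x=-4, y=-1


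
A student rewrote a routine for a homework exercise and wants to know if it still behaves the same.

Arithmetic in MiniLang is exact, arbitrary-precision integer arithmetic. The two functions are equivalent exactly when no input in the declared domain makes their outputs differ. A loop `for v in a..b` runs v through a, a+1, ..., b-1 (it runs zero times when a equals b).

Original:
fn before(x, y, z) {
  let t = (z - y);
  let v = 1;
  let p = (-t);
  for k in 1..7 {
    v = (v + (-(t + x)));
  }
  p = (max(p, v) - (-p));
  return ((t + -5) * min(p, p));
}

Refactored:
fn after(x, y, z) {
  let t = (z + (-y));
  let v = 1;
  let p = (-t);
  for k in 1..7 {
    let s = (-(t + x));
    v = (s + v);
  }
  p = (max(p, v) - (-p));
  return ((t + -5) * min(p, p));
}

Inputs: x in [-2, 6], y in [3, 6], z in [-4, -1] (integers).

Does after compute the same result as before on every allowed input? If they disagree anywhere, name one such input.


Behavior is preserved: although local variable names differ; and arithmetic usage differs; and statement counts differ, the outputs never diverge.
One worked example (x=3, y=5, z=-4) — before: t becomes -9; next v becomes 1; next p becomes 9; next at k=1:; next v becomes 7; next at k=2:; next v becomes 13; next at k=3:; next v becomes 19; next at k=4:; next v becomes 25; next at k=5:; next v becomes 31; next at k=6:; next v becomes 37; next p becomes 46; next final value -644; after: t becomes -9; next v becomes 1; next p becomes 9; next at k=1:; next s becomes 6; next v becomes 7; next at k=2:; next s becomes 6; next v becomes 13; next at k=3:; next s becomes 6; next v becomes 19; next at k=4:; next s becomes 6; next v becomes 25; next at k=5:; next s becomes 6; next v becomes 31; next at k=6:; next s becomes 6; next v becomes 37; next p becomes 46; next final value -644; agreement on -644.
An exhaustive pass over the 144 declared inputs shows identical outputs.
verdict: equivalent


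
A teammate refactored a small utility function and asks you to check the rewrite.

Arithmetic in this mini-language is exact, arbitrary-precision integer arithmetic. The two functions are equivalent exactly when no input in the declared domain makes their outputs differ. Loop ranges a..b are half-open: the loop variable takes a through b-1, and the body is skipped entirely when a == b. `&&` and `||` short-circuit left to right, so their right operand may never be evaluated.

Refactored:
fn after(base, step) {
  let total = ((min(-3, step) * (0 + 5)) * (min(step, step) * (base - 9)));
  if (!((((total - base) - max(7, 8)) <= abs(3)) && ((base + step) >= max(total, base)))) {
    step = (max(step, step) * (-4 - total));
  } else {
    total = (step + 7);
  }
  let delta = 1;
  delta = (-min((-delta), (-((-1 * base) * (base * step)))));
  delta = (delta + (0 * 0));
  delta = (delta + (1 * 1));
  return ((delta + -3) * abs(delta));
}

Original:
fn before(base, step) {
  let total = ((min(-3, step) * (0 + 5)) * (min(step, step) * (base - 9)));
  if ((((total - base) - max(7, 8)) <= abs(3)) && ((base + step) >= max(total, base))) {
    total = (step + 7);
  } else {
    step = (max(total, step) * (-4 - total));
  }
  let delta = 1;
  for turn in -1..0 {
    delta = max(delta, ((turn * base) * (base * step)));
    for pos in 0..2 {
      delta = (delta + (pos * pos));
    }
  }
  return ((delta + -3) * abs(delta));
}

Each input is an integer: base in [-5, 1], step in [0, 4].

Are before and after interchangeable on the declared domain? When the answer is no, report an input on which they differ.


base=-5, step=1 yields 1262251126498 from before but 28617148 from after.
verdict: not equivalent; witness: base=-5, step=1


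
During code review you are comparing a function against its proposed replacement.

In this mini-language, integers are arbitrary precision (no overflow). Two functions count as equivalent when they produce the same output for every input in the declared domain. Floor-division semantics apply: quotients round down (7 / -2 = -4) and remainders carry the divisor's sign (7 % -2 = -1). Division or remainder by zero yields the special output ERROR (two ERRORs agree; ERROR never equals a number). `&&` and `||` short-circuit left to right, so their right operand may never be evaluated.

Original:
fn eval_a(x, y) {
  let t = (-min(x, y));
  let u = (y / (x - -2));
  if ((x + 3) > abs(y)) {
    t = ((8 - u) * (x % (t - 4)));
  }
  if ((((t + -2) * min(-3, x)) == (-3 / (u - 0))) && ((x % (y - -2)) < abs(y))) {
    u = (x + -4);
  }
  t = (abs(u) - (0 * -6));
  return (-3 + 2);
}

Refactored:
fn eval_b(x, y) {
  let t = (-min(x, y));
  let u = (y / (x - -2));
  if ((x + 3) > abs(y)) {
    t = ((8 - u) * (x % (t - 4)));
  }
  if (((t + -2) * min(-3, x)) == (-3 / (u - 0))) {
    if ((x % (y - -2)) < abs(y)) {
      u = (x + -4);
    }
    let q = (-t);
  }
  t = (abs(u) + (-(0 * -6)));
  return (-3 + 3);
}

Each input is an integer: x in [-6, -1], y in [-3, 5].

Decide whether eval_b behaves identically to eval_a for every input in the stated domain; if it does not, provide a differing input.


On input x=-6, y=1, eval_a returns -1 while eval_b returns 0.
verdict: not equivalent; witness: x=-6, y=1


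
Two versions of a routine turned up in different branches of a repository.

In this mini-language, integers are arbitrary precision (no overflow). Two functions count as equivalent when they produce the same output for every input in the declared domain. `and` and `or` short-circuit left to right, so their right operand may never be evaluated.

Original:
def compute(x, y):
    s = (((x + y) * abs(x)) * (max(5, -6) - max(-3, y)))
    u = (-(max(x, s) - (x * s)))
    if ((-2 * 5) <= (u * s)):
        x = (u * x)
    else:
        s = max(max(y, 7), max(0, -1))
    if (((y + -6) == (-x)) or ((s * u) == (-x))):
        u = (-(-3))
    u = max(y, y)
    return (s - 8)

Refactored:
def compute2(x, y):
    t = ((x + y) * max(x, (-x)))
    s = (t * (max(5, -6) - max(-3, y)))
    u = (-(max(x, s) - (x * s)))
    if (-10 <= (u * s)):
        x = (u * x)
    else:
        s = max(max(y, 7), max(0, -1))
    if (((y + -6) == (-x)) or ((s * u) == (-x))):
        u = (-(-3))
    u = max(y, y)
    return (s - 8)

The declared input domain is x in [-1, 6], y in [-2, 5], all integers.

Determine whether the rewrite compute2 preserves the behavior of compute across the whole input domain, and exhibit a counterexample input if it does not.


Equivalent — the differences include constant usage differs, and local variable names differ, and min/max/abs usage differs, and statement counts differ, and arithmetic usage differs, yet no declared input distinguishes the two.
Spot check at x=2, y=3 — compute: s=20, then u=20, then ((-2 * 5) <= (u * s)) is true, then x=40, then (((y + -6) == (-x)) or ((s * u) == (-x))) is false, then u=3, then returns 12. compute2: t=10, then s=20, then u=20, then (-10 <= (u * s)) is true, then x=40, then (((y + -6) == (-x)) or ((s * u) == (-x))) is false, then u=3, then returns 12. Both give 12.
An exhaustive pass over the 64 declared inputs shows identical outputs.
verdict: equivalent


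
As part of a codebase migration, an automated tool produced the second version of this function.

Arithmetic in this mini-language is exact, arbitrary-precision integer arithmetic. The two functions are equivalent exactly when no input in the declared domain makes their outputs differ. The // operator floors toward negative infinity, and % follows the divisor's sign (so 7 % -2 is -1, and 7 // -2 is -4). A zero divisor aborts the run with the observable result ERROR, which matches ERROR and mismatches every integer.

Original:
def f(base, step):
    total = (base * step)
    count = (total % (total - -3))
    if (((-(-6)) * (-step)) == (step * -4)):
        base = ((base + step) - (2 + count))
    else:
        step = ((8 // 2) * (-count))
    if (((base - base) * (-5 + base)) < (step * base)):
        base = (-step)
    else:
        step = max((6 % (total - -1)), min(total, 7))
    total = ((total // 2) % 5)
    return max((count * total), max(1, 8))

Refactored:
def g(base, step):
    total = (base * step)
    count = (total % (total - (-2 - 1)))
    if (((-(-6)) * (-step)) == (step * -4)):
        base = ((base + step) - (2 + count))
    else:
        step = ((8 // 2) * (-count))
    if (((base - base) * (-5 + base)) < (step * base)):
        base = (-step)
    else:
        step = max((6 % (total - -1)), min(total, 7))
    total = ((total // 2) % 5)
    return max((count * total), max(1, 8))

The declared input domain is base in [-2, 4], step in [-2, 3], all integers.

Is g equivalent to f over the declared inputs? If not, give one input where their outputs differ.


Side by side, the visible changes include: arithmetic usage differs; and constant usage differs.
Tracing base=3, step=2: f: total becomes 6; next count becomes 6; next (((-(-6)) * (-step)) == (step * -4)) evaluates to false; next step becomes -24; next (((base - base) * (-5 + base)) < (step * base)) evaluates to false; next step becomes 6; next total becomes 3; next final value 18 | g: total becomes 6; next count becomes 6; next (((-(-6)) * (-step)) == (step * -4)) evaluates to false; next step becomes -24; next (((base - base) * (-5 + base)) < (step * base)) evaluates to false; next step becomes 6; next total becomes 3; next final value 18 — matching result 18.
Checked all 42 inputs in the declared domain: the outputs agree on every one.
verdict: equivalent


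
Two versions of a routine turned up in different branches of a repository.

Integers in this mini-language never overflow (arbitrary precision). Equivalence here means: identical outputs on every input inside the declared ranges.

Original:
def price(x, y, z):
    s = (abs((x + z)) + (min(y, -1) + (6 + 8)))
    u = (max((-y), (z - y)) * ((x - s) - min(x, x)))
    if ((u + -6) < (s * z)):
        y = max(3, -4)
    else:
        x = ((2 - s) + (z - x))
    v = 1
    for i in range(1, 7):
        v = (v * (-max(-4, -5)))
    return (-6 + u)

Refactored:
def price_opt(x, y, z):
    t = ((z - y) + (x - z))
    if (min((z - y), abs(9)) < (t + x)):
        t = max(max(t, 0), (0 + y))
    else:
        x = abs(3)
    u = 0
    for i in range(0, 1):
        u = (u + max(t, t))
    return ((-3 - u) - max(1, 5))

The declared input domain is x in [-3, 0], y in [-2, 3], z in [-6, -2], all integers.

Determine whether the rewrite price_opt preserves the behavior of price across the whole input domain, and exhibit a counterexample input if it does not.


The rewrite breaks on x=-3, y=-2, z=-6, where the results are -48 and -7.
price: s=21, then u=-42, then ((u + -6) < (s * z)) is false, then x=-22, then v=1, then (i=1), then v=4, then (i=2), then v=16, then (i=3), then v=64, then (i=4), then v=256, then (i=5), then v=1024, then (i=6), then v=4096, then returns -48
price_opt: t=-1, then (min((z - y), abs(9)) < (t + x)) is false, then x=3, then u=0, then (i=0), then u=-1, then returns -7
verdict: not equivalent; witness: x=-3, y=-2, z=-6


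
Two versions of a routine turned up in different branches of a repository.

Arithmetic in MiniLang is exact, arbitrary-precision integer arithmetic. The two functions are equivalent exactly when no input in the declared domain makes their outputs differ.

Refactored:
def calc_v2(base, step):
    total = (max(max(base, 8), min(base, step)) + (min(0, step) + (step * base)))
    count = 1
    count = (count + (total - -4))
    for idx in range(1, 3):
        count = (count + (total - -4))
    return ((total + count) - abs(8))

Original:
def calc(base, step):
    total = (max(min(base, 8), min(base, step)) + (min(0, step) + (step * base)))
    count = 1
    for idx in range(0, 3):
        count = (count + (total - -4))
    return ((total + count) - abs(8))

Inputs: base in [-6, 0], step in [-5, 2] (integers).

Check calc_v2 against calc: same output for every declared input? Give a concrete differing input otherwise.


Evaluate both at base=-6, step=-5.
calc: total=19, then count=1, then (idx=0), then count=24, then (idx=1), then count=47, then (idx=2), then count=70, then returns 81
calc_v2: total=33, then count=1, then count=38, then (idx=1), then count=75, then (idx=2), then count=112, then returns 137
81 != 137, so the rewrite changes behavior.
verdict: not equivalent; witness: base=-6, step=-5


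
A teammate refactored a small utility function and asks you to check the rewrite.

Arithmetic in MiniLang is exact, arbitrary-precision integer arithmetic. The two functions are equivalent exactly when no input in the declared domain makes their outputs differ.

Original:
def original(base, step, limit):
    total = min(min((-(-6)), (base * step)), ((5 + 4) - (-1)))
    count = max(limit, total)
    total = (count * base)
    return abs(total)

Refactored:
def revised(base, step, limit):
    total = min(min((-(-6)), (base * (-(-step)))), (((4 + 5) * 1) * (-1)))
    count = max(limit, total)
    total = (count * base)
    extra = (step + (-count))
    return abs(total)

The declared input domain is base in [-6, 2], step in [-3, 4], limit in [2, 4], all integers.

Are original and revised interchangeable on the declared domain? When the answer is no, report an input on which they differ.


There is a counterexample at base=-6, step=-3, limit=2: 36 on one side, 12 on the other.
original: total=6, then count=6, then total=-36, then returns 36
revised: total=-9, then count=2, then total=-12, then extra=-5, then returns 12
verdict: not equivalent; witness: base=-6, step=-3, limit=2


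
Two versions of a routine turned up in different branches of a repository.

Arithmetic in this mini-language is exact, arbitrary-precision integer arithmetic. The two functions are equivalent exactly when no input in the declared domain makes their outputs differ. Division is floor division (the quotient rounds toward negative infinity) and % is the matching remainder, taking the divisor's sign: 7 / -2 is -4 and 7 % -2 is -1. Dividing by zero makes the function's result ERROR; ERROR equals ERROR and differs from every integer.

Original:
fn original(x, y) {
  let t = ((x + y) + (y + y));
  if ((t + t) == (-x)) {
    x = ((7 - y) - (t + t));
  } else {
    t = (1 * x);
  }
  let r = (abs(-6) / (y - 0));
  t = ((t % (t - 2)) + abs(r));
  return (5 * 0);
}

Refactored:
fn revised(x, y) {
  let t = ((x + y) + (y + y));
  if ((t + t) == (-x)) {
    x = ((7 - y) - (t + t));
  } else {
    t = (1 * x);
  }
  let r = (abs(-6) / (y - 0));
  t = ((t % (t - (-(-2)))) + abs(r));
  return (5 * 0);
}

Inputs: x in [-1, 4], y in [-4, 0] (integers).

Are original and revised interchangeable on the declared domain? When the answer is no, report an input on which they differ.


Although same computation, different form, 30/30 inputs agree.
verdict: equivalent


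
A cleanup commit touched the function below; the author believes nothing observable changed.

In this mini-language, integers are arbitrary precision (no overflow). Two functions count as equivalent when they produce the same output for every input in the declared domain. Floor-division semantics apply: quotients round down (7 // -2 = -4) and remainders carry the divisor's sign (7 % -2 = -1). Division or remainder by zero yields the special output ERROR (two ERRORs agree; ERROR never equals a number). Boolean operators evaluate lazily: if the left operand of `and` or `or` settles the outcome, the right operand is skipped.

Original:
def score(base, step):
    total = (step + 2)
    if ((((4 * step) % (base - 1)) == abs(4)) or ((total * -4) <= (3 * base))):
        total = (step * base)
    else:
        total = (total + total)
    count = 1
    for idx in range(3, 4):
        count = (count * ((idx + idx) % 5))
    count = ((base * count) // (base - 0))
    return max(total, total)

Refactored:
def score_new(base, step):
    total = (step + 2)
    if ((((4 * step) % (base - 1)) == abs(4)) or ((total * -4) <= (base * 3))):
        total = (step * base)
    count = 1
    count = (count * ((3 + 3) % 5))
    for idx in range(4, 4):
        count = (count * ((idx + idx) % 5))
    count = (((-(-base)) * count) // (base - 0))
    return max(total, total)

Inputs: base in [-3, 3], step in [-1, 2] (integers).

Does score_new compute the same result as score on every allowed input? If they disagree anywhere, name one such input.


At base=-3, step=-1: score gives 2, score_new gives 1.
verdict: not equivalent; witness: base=-3, step=-1


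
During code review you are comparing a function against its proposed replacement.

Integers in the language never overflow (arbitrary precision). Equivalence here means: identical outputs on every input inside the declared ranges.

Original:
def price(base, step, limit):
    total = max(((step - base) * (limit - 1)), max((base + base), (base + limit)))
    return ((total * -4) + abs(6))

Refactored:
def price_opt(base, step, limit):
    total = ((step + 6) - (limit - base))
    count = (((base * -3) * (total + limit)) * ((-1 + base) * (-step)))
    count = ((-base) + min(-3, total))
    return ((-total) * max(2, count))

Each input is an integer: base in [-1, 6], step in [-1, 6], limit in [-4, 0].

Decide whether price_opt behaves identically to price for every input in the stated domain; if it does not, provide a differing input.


Input base=-1, step=-1, limit=-4: 6 from price versus -16 from price_opt.
verdict: not equivalent; witness: base=-1, step=-1, limit=-4


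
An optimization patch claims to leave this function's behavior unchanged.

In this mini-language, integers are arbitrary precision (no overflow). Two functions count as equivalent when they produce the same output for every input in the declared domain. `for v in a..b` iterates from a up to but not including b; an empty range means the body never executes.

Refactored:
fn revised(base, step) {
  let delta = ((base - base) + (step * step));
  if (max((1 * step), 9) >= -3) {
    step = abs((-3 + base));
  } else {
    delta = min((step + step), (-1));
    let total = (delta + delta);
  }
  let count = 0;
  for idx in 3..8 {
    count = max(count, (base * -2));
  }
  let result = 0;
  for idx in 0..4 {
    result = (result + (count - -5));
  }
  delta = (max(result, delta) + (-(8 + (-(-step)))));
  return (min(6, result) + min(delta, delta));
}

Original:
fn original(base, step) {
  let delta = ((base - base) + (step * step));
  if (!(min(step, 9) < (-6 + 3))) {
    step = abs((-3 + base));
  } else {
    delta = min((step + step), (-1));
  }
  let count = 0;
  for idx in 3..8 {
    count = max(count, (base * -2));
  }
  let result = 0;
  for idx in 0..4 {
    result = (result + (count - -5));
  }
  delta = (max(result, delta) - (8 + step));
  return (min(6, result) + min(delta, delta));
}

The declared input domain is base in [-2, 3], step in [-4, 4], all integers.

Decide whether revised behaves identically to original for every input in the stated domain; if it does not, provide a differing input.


Not equivalent: base=-2, step=-4 separates them (38 vs 29).
original: delta becomes 16; next (!(min(step, 9) < (-6 + 3))) evaluates to false; next delta becomes -8; next count becomes 0; next at idx=3:; next count becomes 4; next at idx=4:; next count becomes 4; next at idx=5:; next count becomes 4; next at idx=6:; next count becomes 4; next at idx=7:; next count becomes 4; next result becomes 0; next at idx=0:; next result becomes 9; next at idx=1:; next result becomes 18; next at idx=2:; next result becomes 27; next at idx=3:; next result becomes 36; next delta becomes 32; next final value 38
revised: delta becomes 16; next (max((1 * step), 9) >= -3) evaluates to true; next step becomes 5; next count becomes 0; next at idx=3:; next count becomes 4; next at idx=4:; next count becomes 4; next at idx=5:; next count becomes 4; next at idx=6:; next count becomes 4; next at idx=7:; next count becomes 4; next result becomes 0; next at idx=0:; next result becomes 9; next at idx=1:; next result becomes 18; next at idx=2:; next result becomes 27; next at idx=3:; next result becomes 36; next delta becomes 23; next final value 29
verdict: not equivalent; witness: base=-2, step=-4


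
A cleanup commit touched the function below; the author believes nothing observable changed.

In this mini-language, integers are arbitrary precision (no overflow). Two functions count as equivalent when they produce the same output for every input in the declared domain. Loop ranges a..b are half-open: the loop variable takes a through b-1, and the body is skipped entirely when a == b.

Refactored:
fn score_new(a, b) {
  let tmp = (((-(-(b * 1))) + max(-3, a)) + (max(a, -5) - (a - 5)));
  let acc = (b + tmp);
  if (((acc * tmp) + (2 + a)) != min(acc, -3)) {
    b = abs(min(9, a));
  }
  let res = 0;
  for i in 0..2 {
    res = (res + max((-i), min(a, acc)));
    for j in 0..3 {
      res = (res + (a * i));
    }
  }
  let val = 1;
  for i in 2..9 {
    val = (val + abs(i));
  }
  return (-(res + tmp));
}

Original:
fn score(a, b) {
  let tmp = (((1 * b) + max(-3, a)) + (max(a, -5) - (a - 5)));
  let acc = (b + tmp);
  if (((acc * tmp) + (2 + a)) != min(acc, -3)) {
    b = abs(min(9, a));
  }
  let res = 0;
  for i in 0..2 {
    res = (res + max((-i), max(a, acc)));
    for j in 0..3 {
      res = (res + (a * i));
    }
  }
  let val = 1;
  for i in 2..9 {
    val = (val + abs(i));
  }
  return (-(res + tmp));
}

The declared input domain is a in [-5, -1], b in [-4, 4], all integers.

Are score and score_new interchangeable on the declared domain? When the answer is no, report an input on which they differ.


Input a=-5, b=-1: 14 from score versus 15 from score_new.
verdict: not equivalent; witness: a=-5, b=-1


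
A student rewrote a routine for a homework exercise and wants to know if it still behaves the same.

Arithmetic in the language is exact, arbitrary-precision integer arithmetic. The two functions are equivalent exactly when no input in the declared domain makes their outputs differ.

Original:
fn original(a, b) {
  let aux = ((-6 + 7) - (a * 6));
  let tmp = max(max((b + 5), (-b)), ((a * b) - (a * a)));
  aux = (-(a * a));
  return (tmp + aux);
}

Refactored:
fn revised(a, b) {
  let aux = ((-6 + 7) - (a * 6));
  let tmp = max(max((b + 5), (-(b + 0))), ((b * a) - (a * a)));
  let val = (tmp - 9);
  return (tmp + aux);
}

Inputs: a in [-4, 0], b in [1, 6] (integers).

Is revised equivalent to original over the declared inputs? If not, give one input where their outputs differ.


Evaluate both at a=-4, b=1.
original: aux becomes 25; next tmp becomes 6; next aux becomes -16; next final value -10
revised: aux becomes 25; next tmp becomes 6; next val becomes -3; next final value 31
-10 vs 31 — the two versions disagree here.
verdict: not equivalent; witness: a=-4, b=1


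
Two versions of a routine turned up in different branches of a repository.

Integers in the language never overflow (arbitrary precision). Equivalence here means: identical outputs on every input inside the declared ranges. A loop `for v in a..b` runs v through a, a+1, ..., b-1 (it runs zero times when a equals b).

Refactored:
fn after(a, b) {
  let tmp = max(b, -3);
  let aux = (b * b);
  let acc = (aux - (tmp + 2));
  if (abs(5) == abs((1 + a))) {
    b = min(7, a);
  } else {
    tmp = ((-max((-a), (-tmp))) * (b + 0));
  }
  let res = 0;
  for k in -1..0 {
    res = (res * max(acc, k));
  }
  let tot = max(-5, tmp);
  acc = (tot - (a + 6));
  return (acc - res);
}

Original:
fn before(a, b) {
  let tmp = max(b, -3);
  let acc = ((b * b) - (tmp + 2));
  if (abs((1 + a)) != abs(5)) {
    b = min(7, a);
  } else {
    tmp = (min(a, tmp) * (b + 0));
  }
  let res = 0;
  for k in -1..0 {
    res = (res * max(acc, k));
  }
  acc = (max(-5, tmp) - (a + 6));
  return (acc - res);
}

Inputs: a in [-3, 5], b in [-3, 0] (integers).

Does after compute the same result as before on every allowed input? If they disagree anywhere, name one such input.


Run the pair on a=-3, b=-3.
before: tmp=-3, then acc=10, then (abs((1 + a)) != abs(5)) is true, then b=-3, then res=0, then (k=-1), then res=0, then acc=-6, then returns -6
after: tmp=-3, then aux=9, then acc=10, then (abs(5) == abs((1 + a))) is false, then tmp=9, then res=0, then (k=-1), then res=0, then tot=9, then acc=6, then returns 6
-6 vs 6 — the two versions disagree here.
verdict: not equivalent; witness: a=-3, b=-3


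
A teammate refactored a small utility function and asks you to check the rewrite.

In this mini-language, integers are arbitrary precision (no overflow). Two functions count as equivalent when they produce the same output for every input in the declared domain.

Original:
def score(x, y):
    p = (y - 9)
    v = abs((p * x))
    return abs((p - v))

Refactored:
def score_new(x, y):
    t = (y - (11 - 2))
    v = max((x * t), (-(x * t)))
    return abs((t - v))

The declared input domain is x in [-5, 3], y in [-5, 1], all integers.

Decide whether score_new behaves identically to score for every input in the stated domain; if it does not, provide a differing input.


Behavior is preserved: although constant usage differs; and min/max/abs usage differs; and arithmetic usage differs; and local variable names differ, the outputs never diverge.
As a probe, take x=-1, y=-4: score runs p := -13 | v := 13 | result 26; score_new runs t := -13 | v := 13 | result 26; both end at 26.
Checked all 63 inputs in the declared domain: the outputs agree on every one.
verdict: equivalent


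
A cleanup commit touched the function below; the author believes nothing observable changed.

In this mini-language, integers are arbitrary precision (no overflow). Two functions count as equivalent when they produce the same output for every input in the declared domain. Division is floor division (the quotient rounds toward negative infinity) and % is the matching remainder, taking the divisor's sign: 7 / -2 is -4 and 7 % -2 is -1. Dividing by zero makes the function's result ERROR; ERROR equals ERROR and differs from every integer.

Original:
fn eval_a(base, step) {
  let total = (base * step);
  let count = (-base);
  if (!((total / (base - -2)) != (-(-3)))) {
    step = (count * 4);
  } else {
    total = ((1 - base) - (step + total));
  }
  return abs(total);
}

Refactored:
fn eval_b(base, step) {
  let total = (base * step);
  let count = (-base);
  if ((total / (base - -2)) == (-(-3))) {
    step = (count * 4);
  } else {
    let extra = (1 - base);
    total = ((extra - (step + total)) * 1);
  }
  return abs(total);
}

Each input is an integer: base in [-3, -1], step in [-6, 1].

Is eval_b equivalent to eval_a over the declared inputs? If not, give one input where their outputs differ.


Changes here: constant usage differs, arithmetic usage differs, statement counts differ, boolean connective usage differs, comparison usage differs, local variable names differ; the full 24-point sweep finds no disagreement.
verdict: equivalent


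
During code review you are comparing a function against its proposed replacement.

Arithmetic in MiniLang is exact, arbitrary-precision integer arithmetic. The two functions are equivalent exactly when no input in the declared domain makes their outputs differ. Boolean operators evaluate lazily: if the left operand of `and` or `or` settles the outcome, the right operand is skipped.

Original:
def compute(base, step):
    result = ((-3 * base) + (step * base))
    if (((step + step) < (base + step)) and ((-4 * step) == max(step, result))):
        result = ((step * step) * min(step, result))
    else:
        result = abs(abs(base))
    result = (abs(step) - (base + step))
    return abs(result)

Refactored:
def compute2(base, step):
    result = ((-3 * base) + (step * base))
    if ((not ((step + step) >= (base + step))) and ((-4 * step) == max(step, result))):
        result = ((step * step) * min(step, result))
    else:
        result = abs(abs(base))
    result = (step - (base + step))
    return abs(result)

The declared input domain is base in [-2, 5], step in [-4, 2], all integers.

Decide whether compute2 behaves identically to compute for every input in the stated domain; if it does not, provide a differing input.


At base=-2, step=-4: compute gives 10, compute2 gives 2.
verdict: not equivalent; witness: base=-2, step=-4


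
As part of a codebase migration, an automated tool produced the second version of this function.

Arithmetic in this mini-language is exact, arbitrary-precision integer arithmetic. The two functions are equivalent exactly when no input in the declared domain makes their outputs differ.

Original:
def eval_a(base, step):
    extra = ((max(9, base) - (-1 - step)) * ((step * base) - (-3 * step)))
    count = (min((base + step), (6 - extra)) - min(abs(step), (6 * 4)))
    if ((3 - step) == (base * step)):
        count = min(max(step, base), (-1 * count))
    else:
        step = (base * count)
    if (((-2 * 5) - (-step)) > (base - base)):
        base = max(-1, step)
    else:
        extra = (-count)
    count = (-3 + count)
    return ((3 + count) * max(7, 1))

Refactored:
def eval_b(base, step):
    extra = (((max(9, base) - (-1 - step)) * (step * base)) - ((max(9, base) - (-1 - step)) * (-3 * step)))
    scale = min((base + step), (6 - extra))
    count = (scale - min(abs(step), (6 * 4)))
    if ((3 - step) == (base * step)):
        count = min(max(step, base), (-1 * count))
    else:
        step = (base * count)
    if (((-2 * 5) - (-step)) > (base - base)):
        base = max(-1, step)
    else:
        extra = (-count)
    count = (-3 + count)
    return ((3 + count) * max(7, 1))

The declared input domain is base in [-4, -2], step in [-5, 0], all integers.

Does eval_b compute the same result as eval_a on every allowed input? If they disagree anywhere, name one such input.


Equivalent — the differences include statement counts differ, and local variable names differ, and arithmetic usage differs, and min/max/abs usage differs, and constant usage differs, yet no declared input distinguishes the two.
Spot check at base=-2, step=-1 — eval_a: extra=-9, then count=-4, then ((3 - step) == (base * step)) is false, then step=8, then (((-2 * 5) - (-step)) > (base - base)) is false, then extra=4, then count=-7, then returns -28. eval_b: extra=-9, then scale=-3, then count=-4, then ((3 - step) == (base * step)) is false, then step=8, then (((-2 * 5) - (-step)) > (base - base)) is false, then extra=4, then count=-7, then returns -28. Both give -28.
Every one of the 18 inputs gives matching results.
verdict: equivalent


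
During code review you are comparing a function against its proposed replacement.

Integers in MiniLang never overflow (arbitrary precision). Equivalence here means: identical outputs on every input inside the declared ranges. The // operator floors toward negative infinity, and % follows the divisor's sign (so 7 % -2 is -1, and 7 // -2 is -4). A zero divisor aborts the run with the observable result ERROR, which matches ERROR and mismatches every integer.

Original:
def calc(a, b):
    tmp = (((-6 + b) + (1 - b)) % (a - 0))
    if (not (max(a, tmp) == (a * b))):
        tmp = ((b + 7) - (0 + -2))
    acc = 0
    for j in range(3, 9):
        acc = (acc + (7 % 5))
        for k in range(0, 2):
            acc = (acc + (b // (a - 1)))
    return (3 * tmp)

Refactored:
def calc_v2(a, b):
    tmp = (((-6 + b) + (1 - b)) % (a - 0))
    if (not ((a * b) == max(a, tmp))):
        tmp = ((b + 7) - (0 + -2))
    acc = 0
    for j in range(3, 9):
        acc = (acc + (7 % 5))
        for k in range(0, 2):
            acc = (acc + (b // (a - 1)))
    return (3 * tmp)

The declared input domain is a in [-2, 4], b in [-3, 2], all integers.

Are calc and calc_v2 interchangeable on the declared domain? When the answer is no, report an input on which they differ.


Differences: same computation, different form — yet all 42 inputs agree.
verdict: equivalent


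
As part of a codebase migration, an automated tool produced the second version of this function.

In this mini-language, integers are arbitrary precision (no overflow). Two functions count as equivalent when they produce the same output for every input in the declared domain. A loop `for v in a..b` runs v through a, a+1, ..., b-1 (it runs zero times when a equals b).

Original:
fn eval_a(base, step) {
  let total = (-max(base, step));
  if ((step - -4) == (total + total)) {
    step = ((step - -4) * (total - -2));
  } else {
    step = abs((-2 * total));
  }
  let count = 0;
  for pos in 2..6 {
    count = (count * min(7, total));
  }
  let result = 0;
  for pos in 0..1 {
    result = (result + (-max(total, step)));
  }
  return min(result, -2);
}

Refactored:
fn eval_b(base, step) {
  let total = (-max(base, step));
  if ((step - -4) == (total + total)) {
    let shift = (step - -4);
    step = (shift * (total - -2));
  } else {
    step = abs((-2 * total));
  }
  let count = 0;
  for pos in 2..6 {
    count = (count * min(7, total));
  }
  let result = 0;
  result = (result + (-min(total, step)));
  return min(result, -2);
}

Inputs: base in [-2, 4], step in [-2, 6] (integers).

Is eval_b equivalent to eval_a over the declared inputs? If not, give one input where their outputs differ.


base=-2, step=-2 yields -4 from eval_a but -2 from eval_b.
verdict: not equivalent; witness: base=-2, step=-2


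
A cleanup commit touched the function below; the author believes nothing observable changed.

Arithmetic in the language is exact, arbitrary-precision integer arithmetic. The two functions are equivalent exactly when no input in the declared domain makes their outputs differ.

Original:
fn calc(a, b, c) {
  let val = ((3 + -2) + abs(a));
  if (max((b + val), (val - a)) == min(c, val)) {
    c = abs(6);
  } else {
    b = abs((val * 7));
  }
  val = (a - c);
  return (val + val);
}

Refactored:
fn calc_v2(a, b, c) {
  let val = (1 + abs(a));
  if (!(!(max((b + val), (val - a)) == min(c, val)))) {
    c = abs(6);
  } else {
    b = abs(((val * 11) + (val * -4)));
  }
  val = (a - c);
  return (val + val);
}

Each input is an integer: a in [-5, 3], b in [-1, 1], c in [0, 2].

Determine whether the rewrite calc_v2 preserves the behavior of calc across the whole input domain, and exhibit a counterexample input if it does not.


The two versions differ — the changes include arithmetic usage differs; constant usage differs; boolean connective usage differs.
As a probe, take a=1, b=-1, c=0: calc runs val := 2 | (max((b + val), (val - a)) == min(c, val)): false | b := 14 | val := 1 | result 2; calc_v2 runs val := 2 | (!(!(max((b + val), (val - a)) == min(c, val)))): false | b := 14 | val := 1 | result 2; both end at 2.
An exhaustive pass over the 81 declared inputs shows identical outputs.
verdict: equivalent


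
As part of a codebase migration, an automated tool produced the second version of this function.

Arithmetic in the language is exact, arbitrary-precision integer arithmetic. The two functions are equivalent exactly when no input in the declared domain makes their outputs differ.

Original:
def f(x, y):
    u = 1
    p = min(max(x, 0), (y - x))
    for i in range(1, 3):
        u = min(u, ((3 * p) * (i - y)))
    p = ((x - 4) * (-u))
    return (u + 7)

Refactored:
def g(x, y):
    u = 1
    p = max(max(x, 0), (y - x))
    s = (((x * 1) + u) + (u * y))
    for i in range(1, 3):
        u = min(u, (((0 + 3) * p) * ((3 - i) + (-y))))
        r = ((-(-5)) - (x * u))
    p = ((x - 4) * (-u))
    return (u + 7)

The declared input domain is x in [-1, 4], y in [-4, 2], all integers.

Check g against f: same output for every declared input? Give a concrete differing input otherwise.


The rewrite breaks on x=-1, y=-4, where the results are -47 and 7.
f: u becomes 1; next p becomes -3; next at i=1:; next u becomes -45; next at i=2:; next u becomes -54; next p becomes -270; next final value -47
g: u becomes 1; next p becomes 0; next s becomes -4; next at i=1:; next u becomes 0; next r becomes 5; next at i=2:; next u becomes 0; next r becomes 5; next p becomes 0; next final value 7
verdict: not equivalent; witness: x=-1, y=-4


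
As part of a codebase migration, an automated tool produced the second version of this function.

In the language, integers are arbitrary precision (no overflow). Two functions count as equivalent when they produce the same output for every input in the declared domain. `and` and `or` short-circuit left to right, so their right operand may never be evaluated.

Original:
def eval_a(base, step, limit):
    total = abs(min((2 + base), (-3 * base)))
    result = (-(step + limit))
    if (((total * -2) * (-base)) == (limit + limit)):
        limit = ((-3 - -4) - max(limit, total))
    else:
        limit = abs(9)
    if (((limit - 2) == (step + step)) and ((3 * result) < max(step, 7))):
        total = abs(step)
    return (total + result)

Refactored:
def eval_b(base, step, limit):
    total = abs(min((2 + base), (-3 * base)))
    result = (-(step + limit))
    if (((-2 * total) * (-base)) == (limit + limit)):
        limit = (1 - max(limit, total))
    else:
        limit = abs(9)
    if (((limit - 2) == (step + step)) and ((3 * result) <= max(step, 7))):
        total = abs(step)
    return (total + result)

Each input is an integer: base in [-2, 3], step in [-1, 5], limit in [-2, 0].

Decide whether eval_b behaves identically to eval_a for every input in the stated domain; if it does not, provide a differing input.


Equivalent. The one real change (`((3 * result) < max(step, 7))` became `((3 * result) <= max(step, 7))`) has no effect anywhere in the declared ranges.
Checked all 126 inputs in the declared domain: the outputs agree on every one.
As a probe, take base=-1, step=4, limit=0: eval_a runs total becomes 1; next result becomes -4; next (((total * -2) * (-base)) == (limit + limit)) evaluates to false; next limit becomes 9; next (((limit - 2) == (step + step)) and ((3 * result) < max(step, 7))) evaluates to false; next final value -3; eval_b runs total becomes 1; next result becomes -4; next (((-2 * total) * (-base)) == (limit + limit)) evaluates to false; next limit becomes 9; next (((limit - 2) == (step + step)) and ((3 * result) <= max(step, 7))) evaluates to false; next final value -3; both end at -3.
verdict: equivalent


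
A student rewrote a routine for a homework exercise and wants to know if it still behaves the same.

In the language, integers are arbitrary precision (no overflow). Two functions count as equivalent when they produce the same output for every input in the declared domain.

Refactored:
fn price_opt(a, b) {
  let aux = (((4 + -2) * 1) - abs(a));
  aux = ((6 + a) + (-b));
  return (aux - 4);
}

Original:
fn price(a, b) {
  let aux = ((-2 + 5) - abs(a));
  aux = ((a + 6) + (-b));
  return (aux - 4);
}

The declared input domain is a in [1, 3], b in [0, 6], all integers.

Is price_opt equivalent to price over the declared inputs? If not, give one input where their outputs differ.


Equivalent. The one real change (`5` became `4`) has no effect anywhere in the declared ranges.
An exhaustive pass over the 21 declared inputs shows identical outputs.
Tracing a=1, b=5: price: aux = 2; aux = 2; return -2 | price_opt: aux = 1; aux = 2; return -2 — matching result -2.
verdict: equivalent
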